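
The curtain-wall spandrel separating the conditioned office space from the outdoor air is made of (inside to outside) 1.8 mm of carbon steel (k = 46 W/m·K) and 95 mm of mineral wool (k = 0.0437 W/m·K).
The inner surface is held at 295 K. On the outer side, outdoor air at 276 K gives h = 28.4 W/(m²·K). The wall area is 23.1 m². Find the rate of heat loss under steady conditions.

Q ≈ 199 W

Model the wall as resistances in series:
R_carbon steel = L/(kA) = 0.0018/(46×23.1) = 1.694×10^-6 K/W
R_mineral wool = L/(kA) = 0.095/(0.0437×23.1) = 0.09411 K/W
R_outer film = 1/(h_o·A) = 1/(28.4×23.1) = 0.001524 K/W
R_total = 0.09563 K/W
Q = ΔT / R_total = 19 / 0.09563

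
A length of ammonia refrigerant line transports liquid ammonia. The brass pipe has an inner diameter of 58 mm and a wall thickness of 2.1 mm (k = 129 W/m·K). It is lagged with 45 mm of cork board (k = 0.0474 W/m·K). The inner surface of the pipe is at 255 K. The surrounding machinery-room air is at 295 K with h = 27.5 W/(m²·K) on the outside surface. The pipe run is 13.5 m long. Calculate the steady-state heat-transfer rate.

Treating each annulus and film as a series resistance:
R_brass pipe wall = ln(31.1/29)/(2π×129×13.5) = 6.389×10^-6 K/W
R_cork board = ln(76.1/31.1)/(2π×0.0474×13.5) = 0.2226 K/W
R_outer film = 1/(h_o·2πr_oL) = 1/(27.5×2π×0.0761×13.5) = 0.005633 K/W
R_total = 0.2282 K/W
Q = ΔT/R_total = 40/0.2282

Q ≈ 175 W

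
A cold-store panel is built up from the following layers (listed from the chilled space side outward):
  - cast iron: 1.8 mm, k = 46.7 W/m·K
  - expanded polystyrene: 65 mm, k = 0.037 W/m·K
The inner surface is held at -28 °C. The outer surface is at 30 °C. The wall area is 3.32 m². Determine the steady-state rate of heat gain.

Treating each layer as a thermal resistance in series:
R_cast iron = L/(kA) = 0.0018/(46.7×3.32) = 1.161×10^-5 K/W
R_expanded polystyrene = L/(kA) = 0.065/(0.037×3.32) = 0.5291 K/W
R_total = 0.5292 K/W
Q = ΔT / R_total = 58 / 0.5292

Q ≈ 110 W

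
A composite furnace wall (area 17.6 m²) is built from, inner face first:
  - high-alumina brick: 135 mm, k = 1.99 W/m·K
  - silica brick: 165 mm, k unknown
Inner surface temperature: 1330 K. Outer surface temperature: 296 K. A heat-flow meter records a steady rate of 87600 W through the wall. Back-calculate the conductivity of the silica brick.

Treating each layer as a thermal resistance in series:
R_high-alumina brick = L/(kA) = 0.135/(1.99×17.6) = 0.003854 K/W
Sum of known resistances R_other = 0.003854 K/W
Total R = ΔT/Q = 1034/87600 = 0.0118 K/W
R_silica brick = R_total − R_other = 0.007949 K/W
k = L/(R·A) = 0.165/(0.007949×17.6)

k ≈ 1.18 W/(m·K)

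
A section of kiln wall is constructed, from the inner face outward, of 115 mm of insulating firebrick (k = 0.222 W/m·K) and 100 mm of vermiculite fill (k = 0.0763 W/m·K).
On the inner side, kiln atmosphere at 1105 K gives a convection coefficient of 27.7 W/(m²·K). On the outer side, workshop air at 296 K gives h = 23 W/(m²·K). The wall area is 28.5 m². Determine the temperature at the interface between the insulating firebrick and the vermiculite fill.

Model the wall as resistances in series:
R_inner film = 1/(h_i·A) = 1/(27.7×28.5) = 0.001267 K/W
R_insulating firebrick = L/(kA) = 0.115/(0.222×28.5) = 0.01818 K/W
R_vermiculite fill = L/(kA) = 0.1/(0.0763×28.5) = 0.04599 K/W
R_outer film = 1/(h_o·A) = 1/(23×28.5) = 0.001526 K/W
R_total = 0.06695 K/W;  Q = ΔT/R_total = 809/0.06695 = 12080 W
T_interface = T_inner − Q·ΣR(inner→interface) = 1105 − 12100×0.01944

T ≈ 870 K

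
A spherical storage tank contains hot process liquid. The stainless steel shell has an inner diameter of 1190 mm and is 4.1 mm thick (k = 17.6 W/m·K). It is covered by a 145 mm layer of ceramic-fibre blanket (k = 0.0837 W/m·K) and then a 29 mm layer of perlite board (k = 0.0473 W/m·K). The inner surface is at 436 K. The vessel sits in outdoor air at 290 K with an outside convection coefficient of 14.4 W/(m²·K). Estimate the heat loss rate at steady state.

Q ≈ 362 W

Radial (spherical) resistances in series:
R_stainless steel shell = (1/0.595 − 1/0.5991)/(4π×17.6) = 5.2×10^-5 K/W
R_ceramic-fibre blanket = (1/0.5991 − 1/0.7441)/(4π×0.0837) = 0.3092 K/W
R_perlite board = (1/0.7441 − 1/0.7731)/(4π×0.0473) = 0.08481 K/W
R_outer film = 1/(h·4πr_o²) = 1/(14.4×4π×0.7731²) = 0.009246 K/W
R_total = 0.4034 K/W
Q = ΔT/R_total = 146/0.4034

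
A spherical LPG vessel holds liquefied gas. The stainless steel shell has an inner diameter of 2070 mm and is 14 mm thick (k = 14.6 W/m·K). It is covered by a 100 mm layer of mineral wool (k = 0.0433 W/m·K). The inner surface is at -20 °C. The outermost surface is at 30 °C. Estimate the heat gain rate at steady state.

For a spherical shell R = (1/r₁ − 1/r₂)/(4πk); film R = 1/(h·4πr²). In series:
R_stainless steel shell = (1/1.035 − 1/1.049)/(4π×14.6) = 7.028×10^-5 K/W
R_mineral wool = (1/1.049 − 1/1.149)/(4π×0.0433) = 0.1525 K/W
R_total = 0.1525 K/W
Q = ΔT/R_total = 50/0.1525

Q ≈ 328 W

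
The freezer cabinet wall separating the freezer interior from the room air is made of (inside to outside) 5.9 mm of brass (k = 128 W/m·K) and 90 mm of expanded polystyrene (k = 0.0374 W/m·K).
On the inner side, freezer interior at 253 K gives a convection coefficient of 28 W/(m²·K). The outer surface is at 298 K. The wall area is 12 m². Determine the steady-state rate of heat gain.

Q ≈ 221 W

Thermal resistances in series:
R_inner film = 1/(h_i·A) = 1/(28×12) = 0.002976 K/W
R_brass = L/(kA) = 0.0059/(128×12) = 3.841×10^-6 K/W
R_expanded polystyrene = L/(kA) = 0.09/(0.0374×12) = 0.2005 K/W
R_total = 0.2035 K/W
Q = ΔT / R_total = 45 / 0.2035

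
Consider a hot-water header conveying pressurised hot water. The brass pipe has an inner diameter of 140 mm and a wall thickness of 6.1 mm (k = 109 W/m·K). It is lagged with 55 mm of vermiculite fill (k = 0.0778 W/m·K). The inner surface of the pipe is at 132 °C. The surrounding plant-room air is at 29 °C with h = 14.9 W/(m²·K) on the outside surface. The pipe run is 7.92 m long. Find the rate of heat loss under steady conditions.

Per-layer cylindrical resistances, series-summed:
R_brass pipe wall = ln(76.1/70)/(2π×109×7.92) = 1.54×10^-5 K/W
R_vermiculite fill = ln(131.1/76.1)/(2π×0.0778×7.92) = 0.1405 K/W
R_outer film = 1/(h_o·2πr_oL) = 1/(14.9×2π×0.1311×7.92) = 0.01029 K/W
R_total = 0.1508 K/W
Q = ΔT/R_total = 103/0.1508

Q ≈ 683 W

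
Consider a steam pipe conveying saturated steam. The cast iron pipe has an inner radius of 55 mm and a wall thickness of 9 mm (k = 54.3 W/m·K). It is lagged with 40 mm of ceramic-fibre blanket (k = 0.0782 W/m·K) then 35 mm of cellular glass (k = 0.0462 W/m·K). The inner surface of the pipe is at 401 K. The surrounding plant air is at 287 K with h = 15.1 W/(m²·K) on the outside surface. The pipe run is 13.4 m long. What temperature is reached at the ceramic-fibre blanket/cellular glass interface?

T ≈ 346 K

Treating each annulus and film as a series resistance:
R_cast iron pipe wall = ln(64/55)/(2π×54.3×13.4) = 3.315×10^-5 K/W
R_ceramic-fibre blanket = ln(104/64)/(2π×0.0782×13.4) = 0.07374 K/W
R_cellular glass = ln(139/104)/(2π×0.0462×13.4) = 0.07458 K/W
R_outer film = 1/(h_o·2πr_oL) = 1/(15.1×2π×0.139×13.4) = 0.005659 K/W
R_total = 0.154 K/W
Q = ΔT/R_total = 114/0.154
Q = 740 W
T_interface = T_inner − Q·ΣR(inner→interface) = 401 − 740×0.07377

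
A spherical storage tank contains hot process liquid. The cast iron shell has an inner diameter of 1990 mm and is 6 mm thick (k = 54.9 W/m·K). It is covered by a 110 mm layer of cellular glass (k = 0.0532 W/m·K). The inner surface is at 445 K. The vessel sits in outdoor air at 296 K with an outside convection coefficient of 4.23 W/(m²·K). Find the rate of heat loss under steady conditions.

Q ≈ 913 W

Spherical conduction: R = (1/r_in − 1/r_out)/(4πk) per layer; series-sum.
R_cast iron shell = (1/0.995 − 1/1.001)/(4π×54.9) = 8.732×10^-6 K/W
R_cellular glass = (1/1.001 − 1/1.111)/(4π×0.0532) = 0.148 K/W
R_outer film = 1/(h·4πr_o²) = 1/(4.23×4π×1.111²) = 0.01524 K/W
R_total = 0.1632 K/W
Q = ΔT/R_total = 149/0.1632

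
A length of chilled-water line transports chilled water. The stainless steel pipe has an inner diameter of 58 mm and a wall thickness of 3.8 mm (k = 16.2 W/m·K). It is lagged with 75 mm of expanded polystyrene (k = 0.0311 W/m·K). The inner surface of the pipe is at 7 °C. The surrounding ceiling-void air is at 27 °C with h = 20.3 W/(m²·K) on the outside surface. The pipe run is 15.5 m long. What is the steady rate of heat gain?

Q ≈ 50.3 W

For a radial system each layer contributes R = ln(r_out/r_in)/(2πkL); films add R = 1/(hA).
R_stainless steel pipe wall = ln(32.8/29)/(2π×16.2×15.5) = 7.805×10^-5 K/W
R_expanded polystyrene = ln(107.8/32.8)/(2π×0.0311×15.5) = 0.3928 K/W
R_outer film = 1/(h_o·2πr_oL) = 1/(20.3×2π×0.1078×15.5) = 0.004692 K/W
R_total = 0.3976 K/W
Q = ΔT/R_total = 20/0.3976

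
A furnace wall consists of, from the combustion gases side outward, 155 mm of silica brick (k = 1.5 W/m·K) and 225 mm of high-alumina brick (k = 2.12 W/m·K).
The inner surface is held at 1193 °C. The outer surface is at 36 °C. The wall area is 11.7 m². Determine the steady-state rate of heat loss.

Q ≈ 64600 W

Model the wall as resistances in series:
R_silica brick = L/(kA) = 0.155/(1.5×11.7) = 0.008832 K/W
R_high-alumina brick = L/(kA) = 0.225/(2.12×11.7) = 0.009071 K/W
R_total = 0.0179 K/W
Q = ΔT / R_total = 1157 / 0.0179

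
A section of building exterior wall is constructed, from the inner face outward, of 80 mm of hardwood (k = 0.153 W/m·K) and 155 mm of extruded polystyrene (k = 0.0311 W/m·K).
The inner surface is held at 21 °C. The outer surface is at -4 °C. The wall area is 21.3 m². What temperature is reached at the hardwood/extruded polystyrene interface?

Using the resistance-network approach (series):
R_hardwood = L/(kA) = 0.08/(0.153×21.3) = 0.02455 K/W
R_extruded polystyrene = L/(kA) = 0.155/(0.0311×21.3) = 0.234 K/W
R_total = 0.2585 K/W;  Q = ΔT/R_total = 25/0.2585 = 96.7 W
T_interface = T_inner − Q·ΣR(inner→interface) = 21 − 96.7×0.02455

T ≈ 18.6 °C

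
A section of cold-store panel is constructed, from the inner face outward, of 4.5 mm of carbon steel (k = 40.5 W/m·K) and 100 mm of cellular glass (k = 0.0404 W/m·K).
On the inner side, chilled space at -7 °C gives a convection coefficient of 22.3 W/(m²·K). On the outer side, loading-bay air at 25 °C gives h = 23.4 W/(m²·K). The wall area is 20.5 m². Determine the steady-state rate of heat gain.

Series thermal resistances:
R_inner film = 1/(h_i·A) = 1/(22.3×20.5) = 0.002187 K/W
R_carbon steel = L/(kA) = 0.0045/(40.5×20.5) = 5.42×10^-6 K/W
R_cellular glass = L/(kA) = 0.1/(0.0404×20.5) = 0.1207 K/W
R_outer film = 1/(h_o·A) = 1/(23.4×20.5) = 0.002085 K/W
R_total = 0.125 K/W
Q = ΔT / R_total = 32 / 0.125

Q ≈ 256 W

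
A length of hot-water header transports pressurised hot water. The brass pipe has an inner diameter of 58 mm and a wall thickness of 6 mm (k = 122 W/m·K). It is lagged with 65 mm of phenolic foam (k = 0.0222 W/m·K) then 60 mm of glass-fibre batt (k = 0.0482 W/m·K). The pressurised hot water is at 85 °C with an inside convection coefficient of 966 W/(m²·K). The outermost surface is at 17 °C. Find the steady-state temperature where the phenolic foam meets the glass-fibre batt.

Cylindrical conduction, so R = ln(r₂/r₁)/(2πkL) per layer, in series:
R_inner film = 1/(h_i·2πr₁L) = 1/(966×2π×0.029×1) = 0.005681 K/W
R_brass pipe wall = ln(35/29)/(2π×122×1) = 2.453×10^-4 K/W
R_phenolic foam = ln(100/35)/(2π×0.0222×1) = 7.526 K/W
R_glass-fibre batt = ln(160/100)/(2π×0.0482×1) = 1.552 K/W
R_total = 9.084 K/W
Q = ΔT/R_total = 68/9.084
Q = 7.49 W/m
T_interface = T_inner − Q·ΣR(inner→interface) = 85 − 7.49×7.532

T ≈ 28.6 °C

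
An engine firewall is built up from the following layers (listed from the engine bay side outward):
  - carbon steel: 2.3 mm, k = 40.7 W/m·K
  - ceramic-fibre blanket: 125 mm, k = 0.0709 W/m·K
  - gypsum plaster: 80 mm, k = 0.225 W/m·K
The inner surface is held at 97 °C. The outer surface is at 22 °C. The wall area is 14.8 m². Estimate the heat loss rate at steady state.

Q ≈ 524 W

Model the wall as resistances in series:
R_carbon steel = L/(kA) = 0.0023/(40.7×14.8) = 3.818×10^-6 K/W
R_ceramic-fibre blanket = L/(kA) = 0.125/(0.0709×14.8) = 0.1191 K/W
R_gypsum plaster = L/(kA) = 0.08/(0.225×14.8) = 0.02402 K/W
R_total = 0.1432 K/W
Q = ΔT / R_total = 75 / 0.1432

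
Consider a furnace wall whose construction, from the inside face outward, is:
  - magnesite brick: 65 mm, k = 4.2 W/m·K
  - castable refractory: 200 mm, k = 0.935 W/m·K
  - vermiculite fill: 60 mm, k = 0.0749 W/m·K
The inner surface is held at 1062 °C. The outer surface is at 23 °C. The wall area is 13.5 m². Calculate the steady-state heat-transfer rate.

Q ≈ 13600 W

Series thermal resistances:
R_magnesite brick = L/(kA) = 0.065/(4.2×13.5) = 0.001146 K/W
R_castable refractory = L/(kA) = 0.2/(0.935×13.5) = 0.01584 K/W
R_vermiculite fill = L/(kA) = 0.06/(0.0749×13.5) = 0.05934 K/W
R_total = 0.07633 K/W
Q = ΔT / R_total = 1039 / 0.07633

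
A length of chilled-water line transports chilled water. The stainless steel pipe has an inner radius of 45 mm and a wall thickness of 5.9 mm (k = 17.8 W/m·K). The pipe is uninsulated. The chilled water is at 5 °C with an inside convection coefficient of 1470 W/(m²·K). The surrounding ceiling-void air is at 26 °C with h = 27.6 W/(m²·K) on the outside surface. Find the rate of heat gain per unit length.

For a radial system each layer contributes R = ln(r_out/r_in)/(2πkL); films add R = 1/(hA).
R_inner film = 1/(h_i·2πr₁L) = 1/(1470×2π×0.045×1) = 0.002406 K/W
R_stainless steel pipe wall = ln(50.9/45)/(2π×17.8×1) = 0.001102 K/W
R_outer film = 1/(h_o·2πr_oL) = 1/(27.6×2π×0.0509×1) = 0.1133 K/W
R_total = 0.1168 K/W
Q = ΔT/R_total = 21/0.1168

q′ ≈ 180 W/m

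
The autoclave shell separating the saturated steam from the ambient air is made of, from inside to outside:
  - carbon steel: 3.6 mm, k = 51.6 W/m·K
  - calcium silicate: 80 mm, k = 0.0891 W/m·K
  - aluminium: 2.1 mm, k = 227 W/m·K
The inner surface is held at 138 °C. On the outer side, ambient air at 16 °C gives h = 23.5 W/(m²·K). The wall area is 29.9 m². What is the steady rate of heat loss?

Q ≈ 3880 W

Model the wall as resistances in series:
R_carbon steel = L/(kA) = 0.0036/(51.6×29.9) = 2.333×10^-6 K/W
R_calcium silicate = L/(kA) = 0.08/(0.0891×29.9) = 0.03003 K/W
R_aluminium = L/(kA) = 0.0021/(227×29.9) = 3.094×10^-7 K/W
R_outer film = 1/(h_o·A) = 1/(23.5×29.9) = 0.001423 K/W
R_total = 0.03145 K/W
Q = ΔT / R_total = 122 / 0.03145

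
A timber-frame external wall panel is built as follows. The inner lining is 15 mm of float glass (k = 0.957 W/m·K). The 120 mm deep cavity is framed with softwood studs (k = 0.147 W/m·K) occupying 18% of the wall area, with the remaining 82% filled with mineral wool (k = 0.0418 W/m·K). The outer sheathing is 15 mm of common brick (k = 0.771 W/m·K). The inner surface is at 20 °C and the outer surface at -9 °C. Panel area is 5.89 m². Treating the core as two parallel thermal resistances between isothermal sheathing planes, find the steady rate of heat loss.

Q ≈ 84.9 W

Sheathing layers in series; stud and cavity paths in parallel between them.
R_inner = 0.015/(0.957×5.89) = 0.002661 K/W
R_stud  = 0.12/(0.147×0.18×5.89) = 0.77 K/W
R_cav   = 0.12/(0.0418×0.82×5.89) = 0.5944 K/W
1/R_core = 1/R_stud + 1/R_cav → R_core = 0.3354 K/W
R_outer = 0.015/(0.771×5.89) = 0.003303 K/W
R_total = 0.3414 K/W
Q = ΔT/R_total = 29/0.3414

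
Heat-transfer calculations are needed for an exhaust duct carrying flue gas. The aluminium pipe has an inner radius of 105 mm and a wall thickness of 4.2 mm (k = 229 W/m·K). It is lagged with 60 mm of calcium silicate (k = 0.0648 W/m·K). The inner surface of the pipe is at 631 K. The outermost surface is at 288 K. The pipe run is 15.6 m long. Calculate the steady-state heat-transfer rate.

Q ≈ 4970 W

Treating each annulus and film as a series resistance:
R_aluminium pipe wall = ln(109.2/105)/(2π×229×15.6) = 1.747×10^-6 K/W
R_calcium silicate = ln(169.2/109.2)/(2π×0.0648×15.6) = 0.06894 K/W
R_total = 0.06895 K/W
Q = ΔT/R_total = 343/0.06895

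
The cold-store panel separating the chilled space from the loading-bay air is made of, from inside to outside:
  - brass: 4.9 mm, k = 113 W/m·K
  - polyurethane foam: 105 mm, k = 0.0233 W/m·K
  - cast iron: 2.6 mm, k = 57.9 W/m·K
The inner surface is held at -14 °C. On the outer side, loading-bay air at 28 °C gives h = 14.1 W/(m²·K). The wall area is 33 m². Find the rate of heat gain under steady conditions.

Q ≈ 303 W

Model the wall as resistances in series:
R_brass = L/(kA) = 0.0049/(113×33) = 1.314×10^-6 K/W
R_polyurethane foam = L/(kA) = 0.105/(0.0233×33) = 0.1366 K/W
R_cast iron = L/(kA) = 0.0026/(57.9×33) = 1.361×10^-6 K/W
R_outer film = 1/(h_o·A) = 1/(14.1×33) = 0.002149 K/W
R_total = 0.1387 K/W
Q = ΔT / R_total = 42 / 0.1387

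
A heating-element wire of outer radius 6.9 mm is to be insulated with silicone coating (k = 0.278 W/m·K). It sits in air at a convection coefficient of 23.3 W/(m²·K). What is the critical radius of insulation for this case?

r_cr ≈ 11.9 mm

For a cylinder r_cr = k/h = 0.278/23.3
r_cr = 11.9 mm; since the bare radius (6.9 mm) is below r_cr, adding a thin layer of insulation will *increase* heat loss.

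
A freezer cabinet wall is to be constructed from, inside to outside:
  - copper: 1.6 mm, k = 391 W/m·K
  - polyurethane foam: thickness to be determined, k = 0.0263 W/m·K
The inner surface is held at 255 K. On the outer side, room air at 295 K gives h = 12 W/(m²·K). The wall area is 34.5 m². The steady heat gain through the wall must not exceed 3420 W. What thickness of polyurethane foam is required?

L ≈ 8.42 mm

Thermal resistances in series:
R_copper = L/(kA) = 0.0016/(391×34.5) = 1.186×10^-7 K/W
R_outer film = 1/(h_o·A) = 1/(12×34.5) = 0.002415 K/W
Sum of the known resistances R_other = 0.002416 K/W
Required total resistance R_tot = ΔT/Q_allow = 40/3420 = 0.0117 K/W
R_polyurethane foam = R_tot − R_other = 0.00928 K/W
L = R·k·A = 0.00928×0.0263×34.5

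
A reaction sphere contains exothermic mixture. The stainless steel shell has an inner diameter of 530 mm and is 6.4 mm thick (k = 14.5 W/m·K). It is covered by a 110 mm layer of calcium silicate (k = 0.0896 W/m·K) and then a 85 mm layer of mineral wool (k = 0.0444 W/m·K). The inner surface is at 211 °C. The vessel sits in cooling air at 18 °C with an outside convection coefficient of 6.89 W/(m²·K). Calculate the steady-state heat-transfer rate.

Q ≈ 104 W

For a spherical shell R = (1/r₁ − 1/r₂)/(4πk); film R = 1/(h·4πr²). In series:
R_stainless steel shell = (1/0.265 − 1/0.2714)/(4π×14.5) = 4.884×10^-4 K/W
R_calcium silicate = (1/0.2714 − 1/0.3814)/(4π×0.0896) = 0.9438 K/W
R_mineral wool = (1/0.3814 − 1/0.4664)/(4π×0.0444) = 0.8564 K/W
R_outer film = 1/(h·4πr_o²) = 1/(6.89×4π×0.4664²) = 0.0531 K/W
R_total = 1.854 K/W
Q = ΔT/R_total = 193/1.854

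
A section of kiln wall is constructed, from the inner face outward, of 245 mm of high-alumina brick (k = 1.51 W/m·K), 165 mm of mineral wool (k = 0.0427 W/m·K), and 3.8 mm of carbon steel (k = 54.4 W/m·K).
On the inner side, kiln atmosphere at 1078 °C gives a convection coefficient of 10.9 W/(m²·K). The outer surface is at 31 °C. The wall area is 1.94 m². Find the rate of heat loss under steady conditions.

Using the resistance-network approach (series):
R_inner film = 1/(h_i·A) = 1/(10.9×1.94) = 0.04729 K/W
R_high-alumina brick = L/(kA) = 0.245/(1.51×1.94) = 0.08363 K/W
R_mineral wool = L/(kA) = 0.165/(0.0427×1.94) = 1.992 K/W
R_carbon steel = L/(kA) = 0.0038/(54.4×1.94) = 3.601×10^-5 K/W
R_total = 2.123 K/W
Q = ΔT / R_total = 1047 / 2.123

Q ≈ 493 W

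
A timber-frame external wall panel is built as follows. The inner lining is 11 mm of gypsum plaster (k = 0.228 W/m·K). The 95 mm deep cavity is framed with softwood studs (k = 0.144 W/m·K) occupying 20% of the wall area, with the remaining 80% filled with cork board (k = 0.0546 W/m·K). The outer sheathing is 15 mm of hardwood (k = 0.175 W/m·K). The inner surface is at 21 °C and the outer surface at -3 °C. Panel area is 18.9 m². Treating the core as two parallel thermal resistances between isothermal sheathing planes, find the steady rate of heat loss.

Q ≈ 314 W

Sheathing layers in series; stud and cavity paths in parallel between them.
R_inner = 0.011/(0.228×18.9) = 0.002553 K/W
R_stud  = 0.095/(0.144×0.2×18.9) = 0.1745 K/W
R_cav   = 0.095/(0.0546×0.8×18.9) = 0.1151 K/W
1/R_core = 1/R_stud + 1/R_cav → R_core = 0.06935 K/W
R_outer = 0.015/(0.175×18.9) = 0.004535 K/W
R_total = 0.07644 K/W
Q = ΔT/R_total = 24/0.07644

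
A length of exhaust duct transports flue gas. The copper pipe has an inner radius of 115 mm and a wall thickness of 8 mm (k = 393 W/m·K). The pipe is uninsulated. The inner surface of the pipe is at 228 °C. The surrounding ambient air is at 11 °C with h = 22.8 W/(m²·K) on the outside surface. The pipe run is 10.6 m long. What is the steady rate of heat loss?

Cylindrical conduction, so R = ln(r₂/r₁)/(2πkL) per layer, in series:
R_copper pipe wall = ln(123/115)/(2π×393×10.6) = 2.569×10^-6 K/W
R_outer film = 1/(h_o·2πr_oL) = 1/(22.8×2π×0.123×10.6) = 0.005354 K/W
R_total = 0.005357 K/W
Q = ΔT/R_total = 217/0.005357

Q ≈ 40500 W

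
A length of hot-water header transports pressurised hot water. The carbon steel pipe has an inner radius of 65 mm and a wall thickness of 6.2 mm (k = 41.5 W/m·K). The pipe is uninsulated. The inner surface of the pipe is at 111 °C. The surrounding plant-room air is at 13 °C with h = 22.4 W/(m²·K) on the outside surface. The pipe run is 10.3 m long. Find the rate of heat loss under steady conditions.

Per-layer cylindrical resistances, series-summed:
R_carbon steel pipe wall = ln(71.2/65)/(2π×41.5×10.3) = 3.392×10^-5 K/W
R_outer film = 1/(h_o·2πr_oL) = 1/(22.4×2π×0.0712×10.3) = 0.009688 K/W
R_total = 0.009722 K/W
Q = ΔT/R_total = 98/0.009722

Q ≈ 10100 W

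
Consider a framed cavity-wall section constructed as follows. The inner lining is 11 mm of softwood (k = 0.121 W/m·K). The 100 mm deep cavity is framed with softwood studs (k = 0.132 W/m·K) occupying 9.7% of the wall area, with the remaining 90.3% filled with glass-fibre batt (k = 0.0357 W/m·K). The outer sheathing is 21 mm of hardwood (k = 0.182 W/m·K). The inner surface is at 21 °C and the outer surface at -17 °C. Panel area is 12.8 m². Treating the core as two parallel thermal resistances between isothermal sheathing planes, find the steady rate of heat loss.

Q ≈ 200 W

Sheathing layers in series; stud and cavity paths in parallel between them.
R_inner = 0.011/(0.121×12.8) = 0.007102 K/W
R_stud  = 0.1/(0.132×0.097×12.8) = 0.6102 K/W
R_cav   = 0.1/(0.0357×0.903×12.8) = 0.2423 K/W
1/R_core = 1/R_stud + 1/R_cav → R_core = 0.1735 K/W
R_outer = 0.021/(0.182×12.8) = 0.009014 K/W
R_total = 0.1896 K/W
Q = ΔT/R_total = 38/0.1896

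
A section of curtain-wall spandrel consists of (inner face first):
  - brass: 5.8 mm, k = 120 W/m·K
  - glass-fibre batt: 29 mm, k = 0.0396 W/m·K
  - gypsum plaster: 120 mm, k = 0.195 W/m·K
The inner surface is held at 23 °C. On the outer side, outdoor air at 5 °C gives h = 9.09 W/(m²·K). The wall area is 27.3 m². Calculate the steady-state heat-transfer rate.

Treating each layer as a thermal resistance in series:
R_brass = L/(kA) = 0.0058/(120×27.3) = 1.77×10^-6 K/W
R_glass-fibre batt = L/(kA) = 0.029/(0.0396×27.3) = 0.02683 K/W
R_gypsum plaster = L/(kA) = 0.12/(0.195×27.3) = 0.02254 K/W
R_outer film = 1/(h_o·A) = 1/(9.09×27.3) = 0.00403 K/W
R_total = 0.0534 K/W
Q = ΔT / R_total = 18 / 0.0534

Q ≈ 337 W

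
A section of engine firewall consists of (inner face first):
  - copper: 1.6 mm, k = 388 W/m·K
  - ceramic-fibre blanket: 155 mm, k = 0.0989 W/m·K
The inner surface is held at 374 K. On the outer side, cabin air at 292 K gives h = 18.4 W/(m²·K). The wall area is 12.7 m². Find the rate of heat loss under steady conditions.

Model the wall as resistances in series:
R_copper = L/(kA) = 0.0016/(388×12.7) = 3.247×10^-7 K/W
R_ceramic-fibre blanket = L/(kA) = 0.155/(0.0989×12.7) = 0.1234 K/W
R_outer film = 1/(h_o·A) = 1/(18.4×12.7) = 0.004279 K/W
R_total = 0.1277 K/W
Q = ΔT / R_total = 82 / 0.1277

Q ≈ 642 W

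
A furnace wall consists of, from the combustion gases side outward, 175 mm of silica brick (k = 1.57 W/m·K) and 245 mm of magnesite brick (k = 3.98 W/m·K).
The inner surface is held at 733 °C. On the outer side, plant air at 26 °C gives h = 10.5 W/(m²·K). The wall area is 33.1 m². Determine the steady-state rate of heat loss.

Thermal resistances in series:
R_silica brick = L/(kA) = 0.175/(1.57×33.1) = 0.003368 K/W
R_magnesite brick = L/(kA) = 0.245/(3.98×33.1) = 0.00186 K/W
R_outer film = 1/(h_o·A) = 1/(10.5×33.1) = 0.002877 K/W
R_total = 0.008105 K/W
Q = ΔT / R_total = 707 / 0.008105

Q ≈ 87200 W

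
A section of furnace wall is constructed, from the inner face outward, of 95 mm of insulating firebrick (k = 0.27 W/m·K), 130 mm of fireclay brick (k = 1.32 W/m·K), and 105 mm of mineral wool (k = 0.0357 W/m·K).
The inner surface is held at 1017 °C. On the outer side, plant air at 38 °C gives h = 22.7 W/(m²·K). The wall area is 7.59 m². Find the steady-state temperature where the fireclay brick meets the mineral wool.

T ≈ 889 °C

Thermal resistances in series:
R_insulating firebrick = L/(kA) = 0.095/(0.27×7.59) = 0.04636 K/W
R_fireclay brick = L/(kA) = 0.13/(1.32×7.59) = 0.01298 K/W
R_mineral wool = L/(kA) = 0.105/(0.0357×7.59) = 0.3875 K/W
R_outer film = 1/(h_o·A) = 1/(22.7×7.59) = 0.005804 K/W
R_total = 0.4526 K/W;  Q = ΔT/R_total = 979/0.4526 = 2163 W
T_interface = T_inner − Q·ΣR(inner→interface) = 1017 − 2160×0.05933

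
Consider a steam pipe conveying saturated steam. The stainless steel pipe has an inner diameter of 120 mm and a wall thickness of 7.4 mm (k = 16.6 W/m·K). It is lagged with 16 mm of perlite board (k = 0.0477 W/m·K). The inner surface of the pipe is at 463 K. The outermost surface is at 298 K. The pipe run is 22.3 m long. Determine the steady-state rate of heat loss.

Cylindrical conduction, so R = ln(r₂/r₁)/(2πkL) per layer, in series:
R_stainless steel pipe wall = ln(67.4/60)/(2π×16.6×22.3) = 5×10^-5 K/W
R_perlite board = ln(83.4/67.4)/(2π×0.0477×22.3) = 0.03187 K/W
R_total = 0.03192 K/W
Q = ΔT/R_total = 165/0.03192

Q ≈ 5170 W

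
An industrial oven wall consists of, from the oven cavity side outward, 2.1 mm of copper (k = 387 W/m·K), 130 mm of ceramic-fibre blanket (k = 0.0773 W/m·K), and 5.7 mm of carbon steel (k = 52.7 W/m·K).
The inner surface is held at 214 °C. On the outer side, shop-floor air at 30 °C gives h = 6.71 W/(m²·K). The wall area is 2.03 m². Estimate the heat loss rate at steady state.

Q ≈ 204 W

Using the resistance-network approach (series):
R_copper = L/(kA) = 0.0021/(387×2.03) = 2.673×10^-6 K/W
R_ceramic-fibre blanket = L/(kA) = 0.13/(0.0773×2.03) = 0.8285 K/W
R_carbon steel = L/(kA) = 0.0057/(52.7×2.03) = 5.328×10^-5 K/W
R_outer film = 1/(h_o·A) = 1/(6.71×2.03) = 0.07341 K/W
R_total = 0.9019 K/W
Q = ΔT / R_total = 184 / 0.9019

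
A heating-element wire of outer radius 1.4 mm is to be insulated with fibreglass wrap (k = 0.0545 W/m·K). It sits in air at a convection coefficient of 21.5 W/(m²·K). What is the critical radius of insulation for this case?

For a cylinder r_cr = k/h = 0.0545/21.5
r_cr = 2.53 mm; since the bare radius (1.4 mm) is below r_cr, adding a thin layer of insulation will *increase* heat loss.

r_cr ≈ 2.53 mm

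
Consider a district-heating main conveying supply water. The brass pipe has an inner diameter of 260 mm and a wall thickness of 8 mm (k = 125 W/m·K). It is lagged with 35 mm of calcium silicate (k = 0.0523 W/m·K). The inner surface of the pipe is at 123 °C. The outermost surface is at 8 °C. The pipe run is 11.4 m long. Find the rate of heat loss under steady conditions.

Q ≈ 1910 W

For a radial system each layer contributes R = ln(r_out/r_in)/(2πkL); films add R = 1/(hA).
R_brass pipe wall = ln(138/130)/(2π×125×11.4) = 6.67×10^-6 K/W
R_calcium silicate = ln(173/138)/(2π×0.0523×11.4) = 0.06034 K/W
R_total = 0.06035 K/W
Q = ΔT/R_total = 115/0.06035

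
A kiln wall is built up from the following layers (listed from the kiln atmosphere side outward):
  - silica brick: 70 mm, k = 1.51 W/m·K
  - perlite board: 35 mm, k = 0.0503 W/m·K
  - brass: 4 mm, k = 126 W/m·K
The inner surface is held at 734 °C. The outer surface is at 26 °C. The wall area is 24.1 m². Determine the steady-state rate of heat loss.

Treating each layer as a thermal resistance in series:
R_silica brick = L/(kA) = 0.07/(1.51×24.1) = 0.001924 K/W
R_perlite board = L/(kA) = 0.035/(0.0503×24.1) = 0.02887 K/W
R_brass = L/(kA) = 0.004/(126×24.1) = 1.317×10^-6 K/W
R_total = 0.0308 K/W
Q = ΔT / R_total = 708 / 0.0308

Q ≈ 23000 W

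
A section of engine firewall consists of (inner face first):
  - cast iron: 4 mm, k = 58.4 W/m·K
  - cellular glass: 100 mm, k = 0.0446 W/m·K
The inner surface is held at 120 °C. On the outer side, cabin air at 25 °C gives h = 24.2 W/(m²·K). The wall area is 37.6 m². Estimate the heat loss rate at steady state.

Q ≈ 1560 W

Series thermal resistances:
R_cast iron = L/(kA) = 0.004/(58.4×37.6) = 1.822×10^-6 K/W
R_cellular glass = L/(kA) = 0.1/(0.0446×37.6) = 0.05963 K/W
R_outer film = 1/(h_o·A) = 1/(24.2×37.6) = 0.001099 K/W
R_total = 0.06073 K/W
Q = ΔT / R_total = 95 / 0.06073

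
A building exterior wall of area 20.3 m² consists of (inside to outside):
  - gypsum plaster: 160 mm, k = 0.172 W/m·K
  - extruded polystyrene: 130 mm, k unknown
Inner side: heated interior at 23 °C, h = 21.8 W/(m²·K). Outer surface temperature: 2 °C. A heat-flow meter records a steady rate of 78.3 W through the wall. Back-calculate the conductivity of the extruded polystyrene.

k ≈ 0.0291 W/(m·K)

Series thermal resistances:
R_inner film = 1/(h_i·A) = 1/(21.8×20.3) = 0.00226 K/W
R_gypsum plaster = L/(kA) = 0.16/(0.172×20.3) = 0.04582 K/W
Sum of known resistances R_other = 0.04808 K/W
Total R = ΔT/Q = 21/78.3 = 0.2682 K/W
R_extruded polystyrene = R_total − R_other = 0.2201 K/W
k = L/(R·A) = 0.13/(0.2201×20.3)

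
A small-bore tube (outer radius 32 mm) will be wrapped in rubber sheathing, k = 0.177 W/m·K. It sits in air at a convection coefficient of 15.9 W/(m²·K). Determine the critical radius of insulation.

For a cylinder r_cr = k/h = 0.177/15.9
r_cr = 11.1 mm; since the bare radius (32 mm) is above r_cr, any added insulation will reduce heat loss.

r_cr ≈ 11.1 mm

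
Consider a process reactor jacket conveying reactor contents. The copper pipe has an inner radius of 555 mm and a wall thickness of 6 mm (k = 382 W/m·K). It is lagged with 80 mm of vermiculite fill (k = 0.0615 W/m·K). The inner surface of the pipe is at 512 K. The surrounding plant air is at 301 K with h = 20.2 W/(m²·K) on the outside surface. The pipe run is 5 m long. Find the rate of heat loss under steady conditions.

Cylindrical conduction, so R = ln(r₂/r₁)/(2πkL) per layer, in series:
R_copper pipe wall = ln(561/555)/(2π×382×5) = 8.96×10^-7 K/W
R_vermiculite fill = ln(641/561)/(2π×0.0615×5) = 0.069 K/W
R_outer film = 1/(h_o·2πr_oL) = 1/(20.2×2π×0.641×5) = 0.002458 K/W
R_total = 0.07146 K/W
Q = ΔT/R_total = 211/0.07146

Q ≈ 2950 W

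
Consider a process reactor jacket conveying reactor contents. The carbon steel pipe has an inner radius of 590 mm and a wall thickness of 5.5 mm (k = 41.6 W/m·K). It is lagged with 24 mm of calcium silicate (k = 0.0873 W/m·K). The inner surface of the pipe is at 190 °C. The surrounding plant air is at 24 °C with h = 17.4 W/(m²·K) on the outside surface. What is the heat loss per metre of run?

Radial resistances (cylindrical: R_cond = ln(r_o/r_i)/(2πkL), R_conv = 1/(h·2πrL)):
R_carbon steel pipe wall = ln(595.5/590)/(2π×41.6×1) = 3.55×10^-5 K/W
R_calcium silicate = ln(619.5/595.5)/(2π×0.0873×1) = 0.07203 K/W
R_outer film = 1/(h_o·2πr_oL) = 1/(17.4×2π×0.6195×1) = 0.01476 K/W
R_total = 0.08683 K/W
Q = ΔT/R_total = 166/0.08683

q′ ≈ 1910 W/m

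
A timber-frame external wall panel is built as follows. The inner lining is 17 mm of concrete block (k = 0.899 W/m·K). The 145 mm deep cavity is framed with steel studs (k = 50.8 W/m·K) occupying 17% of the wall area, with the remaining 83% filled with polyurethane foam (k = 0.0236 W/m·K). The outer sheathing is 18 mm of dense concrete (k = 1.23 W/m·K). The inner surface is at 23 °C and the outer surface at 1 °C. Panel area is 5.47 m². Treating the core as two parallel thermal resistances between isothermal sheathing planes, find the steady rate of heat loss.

Q ≈ 2390 W

Sheathing layers in series; stud and cavity paths in parallel between them.
R_inner = 0.017/(0.899×5.47) = 0.003457 K/W
R_stud  = 0.145/(50.8×0.17×5.47) = 0.00307 K/W
R_cav   = 0.145/(0.0236×0.83×5.47) = 1.353 K/W
1/R_core = 1/R_stud + 1/R_cav → R_core = 0.003063 K/W
R_outer = 0.018/(1.23×5.47) = 0.002675 K/W
R_total = 0.009195 K/W
Q = ΔT/R_total = 22/0.009195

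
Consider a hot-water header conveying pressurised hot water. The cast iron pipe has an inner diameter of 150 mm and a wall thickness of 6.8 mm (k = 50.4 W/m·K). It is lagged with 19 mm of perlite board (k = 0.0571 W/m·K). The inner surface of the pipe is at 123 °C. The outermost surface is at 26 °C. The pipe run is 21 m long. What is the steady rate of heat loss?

Per-layer cylindrical resistances, series-summed:
R_cast iron pipe wall = ln(81.8/75)/(2π×50.4×21) = 1.305×10^-5 K/W
R_perlite board = ln(100.8/81.8)/(2π×0.0571×21) = 0.02772 K/W
R_total = 0.02773 K/W
Q = ΔT/R_total = 97/0.02773

Q ≈ 3500 W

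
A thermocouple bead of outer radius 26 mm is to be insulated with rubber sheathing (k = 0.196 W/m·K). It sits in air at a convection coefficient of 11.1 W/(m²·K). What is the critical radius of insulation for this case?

For a sphere r_cr = 2k/h = 2×0.196/11.1
r_cr = 35.3 mm; since the bare radius (26 mm) is below r_cr, adding a thin layer of insulation will *increase* heat loss.

r_cr ≈ 35.3 mm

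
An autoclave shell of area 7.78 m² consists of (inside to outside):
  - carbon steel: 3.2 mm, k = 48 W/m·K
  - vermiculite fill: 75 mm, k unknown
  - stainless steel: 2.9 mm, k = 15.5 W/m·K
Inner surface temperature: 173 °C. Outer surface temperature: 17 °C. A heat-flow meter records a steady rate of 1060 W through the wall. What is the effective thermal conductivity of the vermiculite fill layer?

k ≈ 0.0655 W/(m·K)

Thermal resistances in series:
R_carbon steel = L/(kA) = 0.0032/(48×7.78) = 8.569×10^-6 K/W
R_stainless steel = L/(kA) = 0.0029/(15.5×7.78) = 2.405×10^-5 K/W
Sum of known resistances R_other = 3.262×10^-5 K/W
Total R = ΔT/Q = 156/1060 = 0.1472 K/W
R_vermiculite fill = R_total − R_other = 0.1471 K/W
k = L/(R·A) = 0.075/(0.1471×7.78)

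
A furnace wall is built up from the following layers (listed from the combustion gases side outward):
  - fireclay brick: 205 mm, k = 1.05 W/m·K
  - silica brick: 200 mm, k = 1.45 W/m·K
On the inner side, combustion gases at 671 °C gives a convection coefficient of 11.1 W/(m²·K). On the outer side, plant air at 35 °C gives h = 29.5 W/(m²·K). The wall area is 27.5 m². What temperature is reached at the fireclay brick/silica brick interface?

Thermal resistances in series:
R_inner film = 1/(h_i·A) = 1/(11.1×27.5) = 0.003276 K/W
R_fireclay brick = L/(kA) = 0.205/(1.05×27.5) = 0.0071 K/W
R_silica brick = L/(kA) = 0.2/(1.45×27.5) = 0.005016 K/W
R_outer film = 1/(h_o·A) = 1/(29.5×27.5) = 0.001233 K/W
R_total = 0.01662 K/W;  Q = ΔT/R_total = 636/0.01662 = 38260 W
T_interface = T_inner − Q·ΣR(inner→interface) = 671 − 38300×0.01038

T ≈ 274 °C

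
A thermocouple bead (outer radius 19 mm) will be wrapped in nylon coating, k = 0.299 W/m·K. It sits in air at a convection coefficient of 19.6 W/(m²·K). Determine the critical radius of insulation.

r_cr ≈ 30.5 mm

For a sphere r_cr = 2k/h = 2×0.299/19.6
r_cr = 30.5 mm; since the bare radius (19 mm) is below r_cr, adding a thin layer of insulation will *increase* heat loss.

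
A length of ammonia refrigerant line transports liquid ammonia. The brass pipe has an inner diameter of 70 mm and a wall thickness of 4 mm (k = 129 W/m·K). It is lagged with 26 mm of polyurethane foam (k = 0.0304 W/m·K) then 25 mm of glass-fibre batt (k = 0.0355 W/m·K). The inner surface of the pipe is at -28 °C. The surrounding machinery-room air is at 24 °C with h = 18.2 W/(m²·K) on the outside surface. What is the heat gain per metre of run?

Cylindrical conduction, so R = ln(r₂/r₁)/(2πkL) per layer, in series:
R_brass pipe wall = ln(39/35)/(2π×129×1) = 1.335×10^-4 K/W
R_polyurethane foam = ln(65/39)/(2π×0.0304×1) = 2.674 K/W
R_glass-fibre batt = ln(90/65)/(2π×0.0355×1) = 1.459 K/W
R_outer film = 1/(h_o·2πr_oL) = 1/(18.2×2π×0.09×1) = 0.09716 K/W
R_total = 4.231 K/W
Q = ΔT/R_total = 52/4.231

q′ ≈ 12.3 W/m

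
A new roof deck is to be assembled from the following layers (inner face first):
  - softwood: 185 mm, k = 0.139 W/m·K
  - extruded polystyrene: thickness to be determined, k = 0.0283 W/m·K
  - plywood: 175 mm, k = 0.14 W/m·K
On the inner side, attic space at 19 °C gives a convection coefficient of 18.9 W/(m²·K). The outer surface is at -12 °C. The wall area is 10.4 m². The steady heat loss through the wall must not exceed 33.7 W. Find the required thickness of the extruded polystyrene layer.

L ≈ 196 mm

Series thermal resistances:
R_inner film = 1/(h_i·A) = 1/(18.9×10.4) = 0.005088 K/W
R_softwood = L/(kA) = 0.185/(0.139×10.4) = 0.128 K/W
R_plywood = L/(kA) = 0.175/(0.14×10.4) = 0.1202 K/W
Sum of the known resistances R_other = 0.2533 K/W
Required total resistance R_tot = ΔT/Q_allow = 31/33.7 = 0.9199 K/W
R_extruded polystyrene = R_tot − R_other = 0.6666 K/W
L = R·k·A = 0.6666×0.0283×10.4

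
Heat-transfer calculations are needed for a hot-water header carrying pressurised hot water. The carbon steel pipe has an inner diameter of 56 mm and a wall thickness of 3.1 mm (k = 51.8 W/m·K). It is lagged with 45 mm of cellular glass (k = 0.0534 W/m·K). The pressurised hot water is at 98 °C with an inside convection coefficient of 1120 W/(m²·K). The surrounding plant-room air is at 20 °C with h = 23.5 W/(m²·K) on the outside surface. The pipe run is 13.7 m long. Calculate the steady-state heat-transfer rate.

Q ≈ 387 W

Treating each annulus and film as a series resistance:
R_inner film = 1/(h_i·2πr₁L) = 1/(1120×2π×0.028×13.7) = 3.704×10^-4 K/W
R_carbon steel pipe wall = ln(31.1/28)/(2π×51.8×13.7) = 2.355×10^-5 K/W
R_cellular glass = ln(76.1/31.1)/(2π×0.0534×13.7) = 0.1947 K/W
R_outer film = 1/(h_o·2πr_oL) = 1/(23.5×2π×0.0761×13.7) = 0.006496 K/W
R_total = 0.2016 K/W
Q = ΔT/R_total = 78/0.2016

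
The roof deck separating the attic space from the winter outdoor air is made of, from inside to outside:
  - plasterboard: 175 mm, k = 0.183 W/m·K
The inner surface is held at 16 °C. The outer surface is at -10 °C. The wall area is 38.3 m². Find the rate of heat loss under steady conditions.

Q ≈ 1040 W

Model the wall as resistances in series:
R_plasterboard = L/(kA) = 0.175/(0.183×38.3) = 0.02497 K/W
R_total = 0.02497 K/W
Q = ΔT / R_total = 26 / 0.02497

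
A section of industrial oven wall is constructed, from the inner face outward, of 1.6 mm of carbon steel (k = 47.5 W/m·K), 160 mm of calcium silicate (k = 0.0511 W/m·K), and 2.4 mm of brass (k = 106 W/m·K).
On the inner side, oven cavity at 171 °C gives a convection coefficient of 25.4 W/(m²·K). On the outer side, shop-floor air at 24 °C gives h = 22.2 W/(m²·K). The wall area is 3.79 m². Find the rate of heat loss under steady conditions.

Using the resistance-network approach (series):
R_inner film = 1/(h_i·A) = 1/(25.4×3.79) = 0.01039 K/W
R_carbon steel = L/(kA) = 0.0016/(47.5×3.79) = 8.888×10^-6 K/W
R_calcium silicate = L/(kA) = 0.16/(0.0511×3.79) = 0.8262 K/W
R_brass = L/(kA) = 0.0024/(106×3.79) = 5.974×10^-6 K/W
R_outer film = 1/(h_o·A) = 1/(22.2×3.79) = 0.01189 K/W
R_total = 0.8484 K/W
Q = ΔT / R_total = 147 / 0.8484

Q ≈ 173 W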